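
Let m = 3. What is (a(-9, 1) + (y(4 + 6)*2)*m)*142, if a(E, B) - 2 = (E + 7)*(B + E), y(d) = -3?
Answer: 0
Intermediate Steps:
a(E, B) = 2 + (7 + E)*(B + E) (a(E, B) = 2 + (E + 7)*(B + E) = 2 + (7 + E)*(B + E))
(a(-9, 1) + (y(4 + 6)*2)*m)*142 = ((2 + (-9)² + 7*1 + 7*(-9) + 1*(-9)) - 3*2*3)*142 = ((2 + 81 + 7 - 63 - 9) - 6*3)*142 = (18 - 18)*142 = 0*142 = 0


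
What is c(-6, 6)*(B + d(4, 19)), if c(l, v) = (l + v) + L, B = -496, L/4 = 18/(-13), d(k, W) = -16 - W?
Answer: 38232/13 ≈ 2940.9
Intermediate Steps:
L = -72/13 (L = 4*(18/(-13)) = 4*(18*(-1/13)) = 4*(-18/13) = -72/13 ≈ -5.5385)
c(l, v) = -72/13 + l + v (c(l, v) = (l + v) - 72/13 = -72/13 + l + v)
c(-6, 6)*(B + d(4, 19)) = (-72/13 - 6 + 6)*(-496 + (-16 - 1*19)) = -72*(-496 + (-16 - 19))/13 = -72*(-496 - 35)/13 = -72/13*(-531) = 38232/13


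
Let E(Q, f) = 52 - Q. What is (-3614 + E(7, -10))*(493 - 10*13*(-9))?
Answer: -5935247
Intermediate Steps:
(-3614 + E(7, -10))*(493 - 10*13*(-9)) = (-3614 + (52 - 1*7))*(493 - 10*13*(-9)) = (-3614 + (52 - 7))*(493 - 130*(-9)) = (-3614 + 45)*(493 + 1170) = -3569*1663 = -5935247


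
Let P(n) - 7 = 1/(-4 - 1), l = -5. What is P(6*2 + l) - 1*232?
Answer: -1126/5 ≈ -225.20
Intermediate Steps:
P(n) = 34/5 (P(n) = 7 + 1/(-4 - 1) = 7 + 1/(-5) = 7 - ⅕ = 34/5)
P(6*2 + l) - 1*232 = 34/5 - 1*232 = 34/5 - 232 = -1126/5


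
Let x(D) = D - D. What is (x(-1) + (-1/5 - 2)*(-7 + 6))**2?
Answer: 121/25 ≈ 4.8400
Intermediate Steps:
x(D) = 0
(x(-1) + (-1/5 - 2)*(-7 + 6))**2 = (0 + (-1/5 - 2)*(-7 + 6))**2 = (0 + (-1*1/5 - 2)*(-1))**2 = (0 + (-1/5 - 2)*(-1))**2 = (0 - 11/5*(-1))**2 = (0 + 11/5)**2 = (11/5)**2 = 121/25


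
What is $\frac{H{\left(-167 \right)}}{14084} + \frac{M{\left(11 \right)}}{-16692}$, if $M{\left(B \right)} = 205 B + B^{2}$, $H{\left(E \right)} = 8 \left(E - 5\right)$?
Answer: $- \frac{1175662}{4897711} \approx -0.24004$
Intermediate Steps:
$H{\left(E \right)} = -40 + 8 E$ ($H{\left(E \right)} = 8 \left(-5 + E\right) = -40 + 8 E$)
$M{\left(B \right)} = B^{2} + 205 B$
$\frac{H{\left(-167 \right)}}{14084} + \frac{M{\left(11 \right)}}{-16692} = \frac{-40 + 8 \left(-167\right)}{14084} + \frac{11 \left(205 + 11\right)}{-16692} = \left(-40 - 1336\right) \frac{1}{14084} + 11 \cdot 216 \left(- \frac{1}{16692}\right) = \left(-1376\right) \frac{1}{14084} + 2376 \left(- \frac{1}{16692}\right) = - \frac{344}{3521} - \frac{198}{1391} = - \frac{1175662}{4897711}$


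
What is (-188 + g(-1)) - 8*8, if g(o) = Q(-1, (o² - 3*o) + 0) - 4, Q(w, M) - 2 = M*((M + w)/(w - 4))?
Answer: -1282/5 ≈ -256.40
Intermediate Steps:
Q(w, M) = 2 + M*(M + w)/(-4 + w) (Q(w, M) = 2 + M*((M + w)/(w - 4)) = 2 + M*((M + w)/(-4 + w)) = 2 + M*(M + w)/(-4 + w))
g(o) = -2 - 3*o/5 - (o² - 3*o)²/5 + o²/5 (g(o) = (-8 + ((o² - 3*o) + 0)² + 2*(-1) + ((o² - 3*o) + 0)*(-1))/(-4 - 1) - 4 = (-8 + (o² - 3*o)² - 2 + (o² - 3*o)*(-1))/(-5) - 4 = -(-8 + (o² - 3*o)² - 2 + (-o² + 3*o))/5 - 4 = -(-10 + (o² - 3*o)² - o² + 3*o)/5 - 4 = (2 - 3*o/5 - (o² - 3*o)²/5 + o²/5) - 4 = -2 - 3*o/5 - (o² - 3*o)²/5 + o²/5)
(-188 + g(-1)) - 8*8 = (-188 + (-2 - ⅕*(-1)²*(-3 - 1)² + (⅕)*(-1)*(-3 - 1))) - 8*8 = (-188 + (-2 - ⅕*1*(-4)² + (⅕)*(-1)*(-4))) - 64 = (-188 + (-2 - ⅕*1*16 + ⅘)) - 64 = (-188 + (-2 - 16/5 + ⅘)) - 64 = (-188 - 22/5) - 64 = -962/5 - 64 = -1282/5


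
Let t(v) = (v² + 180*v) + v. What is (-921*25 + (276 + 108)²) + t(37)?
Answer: 132497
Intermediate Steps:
t(v) = v² + 181*v
(-921*25 + (276 + 108)²) + t(37) = (-921*25 + (276 + 108)²) + 37*(181 + 37) = (-23025 + 384²) + 37*218 = (-23025 + 147456) + 8066 = 124431 + 8066 = 132497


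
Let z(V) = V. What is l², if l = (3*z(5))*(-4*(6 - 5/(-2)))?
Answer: 260100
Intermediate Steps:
l = -510 (l = (3*5)*(-4*(6 - 5/(-2))) = 15*(-4*(6 - 5*(-½))) = 15*(-4*(6 + 5/2)) = 15*(-4*17/2) = 15*(-34) = -510)
l² = (-510)² = 260100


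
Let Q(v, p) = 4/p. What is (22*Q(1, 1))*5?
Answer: 440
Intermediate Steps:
(22*Q(1, 1))*5 = (22*(4/1))*5 = (22*(4*1))*5 = (22*4)*5 = 88*5 = 440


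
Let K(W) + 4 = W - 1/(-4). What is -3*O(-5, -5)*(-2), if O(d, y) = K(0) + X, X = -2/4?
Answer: -51/2 ≈ -25.500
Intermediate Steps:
K(W) = -15/4 + W (K(W) = -4 + (W - 1/(-4)) = -4 + (W - 1*(-1/4)) = -4 + (W + 1/4) = -4 + (1/4 + W) = -15/4 + W)
X = -1/2 (X = -2*1/4 = -1/2 ≈ -0.50000)
O(d, y) = -17/4 (O(d, y) = (-15/4 + 0) - 1/2 = -15/4 - 1/2 = -17/4)
-3*O(-5, -5)*(-2) = -3*(-17/4)*(-2) = (51/4)*(-2) = -51/2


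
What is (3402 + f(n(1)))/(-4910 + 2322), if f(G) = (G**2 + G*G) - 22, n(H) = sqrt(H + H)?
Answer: -846/647 ≈ -1.3076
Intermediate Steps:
n(H) = sqrt(2)*sqrt(H) (n(H) = sqrt(2*H) = sqrt(2)*sqrt(H))
f(G) = -22 + 2*G**2 (f(G) = (G**2 + G**2) - 22 = 2*G**2 - 22 = -22 + 2*G**2)
(3402 + f(n(1)))/(-4910 + 2322) = (3402 + (-22 + 2*(sqrt(2)*sqrt(1))**2))/(-4910 + 2322) = (3402 + (-22 + 2*(sqrt(2)*1)**2))/(-2588) = (3402 + (-22 + 2*(sqrt(2))**2))*(-1/2588) = (3402 + (-22 + 2*2))*(-1/2588) = (3402 + (-22 + 4))*(-1/2588) = (3402 - 18)*(-1/2588) = 3384*(-1/2588) = -846/647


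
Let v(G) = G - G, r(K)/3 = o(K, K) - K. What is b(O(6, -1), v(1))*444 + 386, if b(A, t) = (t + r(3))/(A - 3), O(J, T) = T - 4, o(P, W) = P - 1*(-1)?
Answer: 439/2 ≈ 219.50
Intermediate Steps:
o(P, W) = 1 + P (o(P, W) = P + 1 = 1 + P)
O(J, T) = -4 + T
r(K) = 3 (r(K) = 3*((1 + K) - K) = 3*1 = 3)
v(G) = 0
b(A, t) = (3 + t)/(-3 + A) (b(A, t) = (t + 3)/(A - 3) = (3 + t)/(-3 + A))
b(O(6, -1), v(1))*444 + 386 = ((3 + 0)/(-3 + (-4 - 1)))*444 + 386 = (3/(-3 - 5))*444 + 386 = (3/(-8))*444 + 386 = -1/8*3*444 + 386 = -3/8*444 + 386 = -333/2 + 386 = 439/2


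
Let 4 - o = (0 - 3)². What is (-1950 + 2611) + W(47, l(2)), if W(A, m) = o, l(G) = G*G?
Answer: 656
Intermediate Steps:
o = -5 (o = 4 - (0 - 3)² = 4 - 1*(-3)² = 4 - 1*9 = 4 - 9 = -5)
l(G) = G²
W(A, m) = -5
(-1950 + 2611) + W(47, l(2)) = (-1950 + 2611) - 5 = 661 - 5 = 656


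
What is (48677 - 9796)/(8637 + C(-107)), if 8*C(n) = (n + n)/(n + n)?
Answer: 311048/69097 ≈ 4.5016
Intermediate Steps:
C(n) = ⅛ (C(n) = ((n + n)/(n + n))/8 = ((2*n)/((2*n)))/8 = ((2*n)*(1/(2*n)))/8 = (⅛)*1 = ⅛)
(48677 - 9796)/(8637 + C(-107)) = (48677 - 9796)/(8637 + ⅛) = 38881/(69097/8) = 38881*(8/69097) = 311048/69097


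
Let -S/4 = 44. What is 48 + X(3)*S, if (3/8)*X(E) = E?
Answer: -1360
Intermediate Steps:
S = -176 (S = -4*44 = -176)
X(E) = 8*E/3
48 + X(3)*S = 48 + ((8/3)*3)*(-176) = 48 + 8*(-176) = 48 - 1408 = -1360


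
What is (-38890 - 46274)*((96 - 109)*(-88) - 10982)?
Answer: 837843432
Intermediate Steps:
(-38890 - 46274)*((96 - 109)*(-88) - 10982) = -85164*(-13*(-88) - 10982) = -85164*(1144 - 10982) = -85164*(-9838) = 837843432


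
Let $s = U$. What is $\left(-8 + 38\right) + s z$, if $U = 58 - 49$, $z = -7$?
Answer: $-33$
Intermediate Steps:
$U = 9$ ($U = 58 - 49 = 9$)
$s = 9$
$\left(-8 + 38\right) + s z = \left(-8 + 38\right) + 9 \left(-7\right) = 30 - 63 = -33$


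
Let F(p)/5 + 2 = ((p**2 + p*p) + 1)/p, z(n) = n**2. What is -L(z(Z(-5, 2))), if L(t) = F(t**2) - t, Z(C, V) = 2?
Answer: -2341/16 ≈ -146.31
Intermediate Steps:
F(p) = -10 + 5*(1 + 2*p**2)/p (F(p) = -10 + 5*(((p**2 + p*p) + 1)/p) = -10 + 5*(((p**2 + p**2) + 1)/p) = -10 + 5*((2*p**2 + 1)/p) = -10 + 5*((1 + 2*p**2)/p) = -10 + 5*(1 + 2*p**2)/p)
L(t) = -10 - t + 5/t**2 + 10*t**2 (L(t) = (-10 + 5/(t**2) + 10*t**2) - t = (-10 + 5/t**2 + 10*t**2) - t = -10 - t + 5/t**2 + 10*t**2)
-L(z(Z(-5, 2))) = -(-10 - 1*2**2 + 5/(2**2)**2 + 10*(2**2)**2) = -(-10 - 1*4 + 5/4**2 + 10*4**2) = -(-10 - 4 + 5*(1/16) + 10*16) = -(-10 - 4 + 5/16 + 160) = -1*2341/16 = -2341/16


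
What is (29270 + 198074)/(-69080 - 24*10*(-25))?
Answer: -28418/7885 ≈ -3.6041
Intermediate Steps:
(29270 + 198074)/(-69080 - 24*10*(-25)) = 227344/(-69080 - 240*(-25)) = 227344/(-69080 + 6000) = 227344/(-63080) = 227344*(-1/63080) = -28418/7885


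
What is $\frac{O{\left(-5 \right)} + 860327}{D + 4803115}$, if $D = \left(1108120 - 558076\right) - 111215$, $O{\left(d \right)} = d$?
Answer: $\frac{430161}{2620972} \approx 0.16412$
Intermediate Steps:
$D = 438829$ ($D = 550044 - 111215 = 438829$)
$\frac{O{\left(-5 \right)} + 860327}{D + 4803115} = \frac{-5 + 860327}{438829 + 4803115} = \frac{860322}{5241944} = 860322 \cdot \frac{1}{5241944} = \frac{430161}{2620972}$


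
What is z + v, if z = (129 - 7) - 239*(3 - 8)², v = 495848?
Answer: 489995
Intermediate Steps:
z = -5853 (z = 122 - 239*(-5)² = 122 - 239*25 = 122 - 5975 = -5853)
z + v = -5853 + 495848 = 489995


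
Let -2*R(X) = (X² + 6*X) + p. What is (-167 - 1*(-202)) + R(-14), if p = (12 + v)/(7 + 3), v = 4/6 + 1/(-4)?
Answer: -5189/240 ≈ -21.621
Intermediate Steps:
v = 5/12 (v = 4*(⅙) + 1*(-¼) = ⅔ - ¼ = 5/12 ≈ 0.41667)
p = 149/120 (p = (12 + 5/12)/(7 + 3) = (149/12)/10 = (149/12)*(⅒) = 149/120 ≈ 1.2417)
R(X) = -149/240 - 3*X - X²/2 (R(X) = -((X² + 6*X) + 149/120)/2 = -(149/120 + X² + 6*X)/2 = -149/240 - 3*X - X²/2)
(-167 - 1*(-202)) + R(-14) = (-167 - 1*(-202)) + (-149/240 - 3*(-14) - ½*(-14)²) = (-167 + 202) + (-149/240 + 42 - ½*196) = 35 + (-149/240 + 42 - 98) = 35 - 13589/240 = -5189/240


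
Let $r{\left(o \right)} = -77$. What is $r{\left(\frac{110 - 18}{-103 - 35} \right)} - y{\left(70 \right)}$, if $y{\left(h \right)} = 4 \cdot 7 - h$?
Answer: $-35$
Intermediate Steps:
$y{\left(h \right)} = 28 - h$
$r{\left(\frac{110 - 18}{-103 - 35} \right)} - y{\left(70 \right)} = -77 - \left(28 - 70\right) = -77 - -42 = -77 + 42 = -35$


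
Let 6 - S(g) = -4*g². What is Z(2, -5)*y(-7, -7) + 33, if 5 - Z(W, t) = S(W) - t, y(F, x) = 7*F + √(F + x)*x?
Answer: 1111 + 154*I*√14 ≈ 1111.0 + 576.21*I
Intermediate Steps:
S(g) = 6 + 4*g² (S(g) = 6 - (-4)*g² = 6 + 4*g²)
y(F, x) = 7*F + x*√(F + x)
Z(W, t) = -1 + t - 4*W² (Z(W, t) = 5 - ((6 + 4*W²) - t) = 5 - (6 - t + 4*W²) = 5 + (-6 + t - 4*W²) = -1 + t - 4*W²)
Z(2, -5)*y(-7, -7) + 33 = (-1 - 5 - 4*2²)*(7*(-7) - 7*√(-7 - 7)) + 33 = (-1 - 5 - 4*4)*(-49 - 7*I*√14) + 33 = (-1 - 5 - 16)*(-49 - 7*I*√14) + 33 = -22*(-49 - 7*I*√14) + 33 = (1078 + 154*I*√14) + 33 = 1111 + 154*I*√14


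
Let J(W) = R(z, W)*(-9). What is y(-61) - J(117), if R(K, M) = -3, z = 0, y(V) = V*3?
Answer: -210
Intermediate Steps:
y(V) = 3*V
J(W) = 27 (J(W) = -3*(-9) = 27)
y(-61) - J(117) = 3*(-61) - 1*27 = -183 - 27 = -210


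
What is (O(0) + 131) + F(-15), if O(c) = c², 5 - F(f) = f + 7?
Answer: 144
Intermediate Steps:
F(f) = -2 - f (F(f) = 5 - (f + 7) = 5 - (7 + f) = 5 + (-7 - f) = -2 - f)
(O(0) + 131) + F(-15) = (0² + 131) + (-2 - 1*(-15)) = (0 + 131) + (-2 + 15) = 131 + 13 = 144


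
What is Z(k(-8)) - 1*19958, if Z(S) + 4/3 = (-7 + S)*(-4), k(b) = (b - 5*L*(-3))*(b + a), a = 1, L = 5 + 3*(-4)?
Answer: -69286/3 ≈ -23095.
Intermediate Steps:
L = -7 (L = 5 - 12 = -7)
k(b) = (1 + b)*(-105 + b) (k(b) = (b - 5*(-7)*(-3))*(b + 1) = (b + 35*(-3))*(1 + b) = (b - 105)*(1 + b) = (-105 + b)*(1 + b) = (1 + b)*(-105 + b))
Z(S) = 80/3 - 4*S (Z(S) = -4/3 + (-7 + S)*(-4) = -4/3 + (28 - 4*S) = 80/3 - 4*S)
Z(k(-8)) - 1*19958 = (80/3 - 4*(-105 + (-8)² - 104*(-8))) - 1*19958 = (80/3 - 4*(-105 + 64 + 832)) - 19958 = (80/3 - 4*791) - 19958 = (80/3 - 3164) - 19958 = -9412/3 - 19958 = -69286/3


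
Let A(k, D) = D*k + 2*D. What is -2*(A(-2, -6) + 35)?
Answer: -70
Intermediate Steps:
A(k, D) = 2*D + D*k
-2*(A(-2, -6) + 35) = -2*(-6*(2 - 2) + 35) = -2*(-6*0 + 35) = -2*(0 + 35) = -2*35 = -70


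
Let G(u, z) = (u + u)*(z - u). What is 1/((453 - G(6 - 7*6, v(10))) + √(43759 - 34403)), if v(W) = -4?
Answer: 2757/7591693 - 2*√2339/7591693 ≈ 0.00035042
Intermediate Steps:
G(u, z) = 2*u*(z - u) (G(u, z) = (2*u)*(z - u) = 2*u*(z - u))
1/((453 - G(6 - 7*6, v(10))) + √(43759 - 34403)) = 1/((453 - 2*(6 - 7*6)*(-4 - (6 - 7*6))) + √(43759 - 34403)) = 1/((453 - 2*(6 - 42)*(-4 - (6 - 42))) + √9356) = 1/((453 - 2*(-36)*(-4 - 1*(-36))) + 2*√2339) = 1/((453 - 2*(-36)*(-4 + 36)) + 2*√2339) = 1/((453 - 2*(-36)*32) + 2*√2339) = 1/((453 - 1*(-2304)) + 2*√2339) = 1/((453 + 2304) + 2*√2339) = 1/(2757 + 2*√2339)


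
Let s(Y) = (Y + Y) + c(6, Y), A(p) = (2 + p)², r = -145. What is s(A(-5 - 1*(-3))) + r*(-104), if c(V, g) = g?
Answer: 15080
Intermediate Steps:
s(Y) = 3*Y (s(Y) = (Y + Y) + Y = 2*Y + Y = 3*Y)
s(A(-5 - 1*(-3))) + r*(-104) = 3*(2 + (-5 - 1*(-3)))² - 145*(-104) = 3*(2 + (-5 + 3))² + 15080 = 3*(2 - 2)² + 15080 = 3*0² + 15080 = 3*0 + 15080 = 0 + 15080 = 15080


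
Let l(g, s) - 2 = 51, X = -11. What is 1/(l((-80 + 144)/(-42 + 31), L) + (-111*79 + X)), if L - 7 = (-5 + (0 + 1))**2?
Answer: -1/8727 ≈ -0.00011459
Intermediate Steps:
L = 23 (L = 7 + (-5 + (0 + 1))**2 = 7 + (-5 + 1)**2 = 7 + (-4)**2 = 7 + 16 = 23)
l(g, s) = 53 (l(g, s) = 2 + 51 = 53)
1/(l((-80 + 144)/(-42 + 31), L) + (-111*79 + X)) = 1/(53 + (-111*79 - 11)) = 1/(53 + (-8769 - 11)) = 1/(53 - 8780) = 1/(-8727) = -1/8727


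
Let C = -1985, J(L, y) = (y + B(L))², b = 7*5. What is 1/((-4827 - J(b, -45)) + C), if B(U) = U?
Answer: -1/6912 ≈ -0.00014468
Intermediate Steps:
b = 35
J(L, y) = (L + y)² (J(L, y) = (y + L)² = (L + y)²)
1/((-4827 - J(b, -45)) + C) = 1/((-4827 - (35 - 45)²) - 1985) = 1/((-4827 - 1*(-10)²) - 1985) = 1/((-4827 - 1*100) - 1985) = 1/((-4827 - 100) - 1985) = 1/(-4927 - 1985) = 1/(-6912) = -1/6912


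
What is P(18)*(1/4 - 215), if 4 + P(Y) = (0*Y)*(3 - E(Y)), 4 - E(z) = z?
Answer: 859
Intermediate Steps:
E(z) = 4 - z
P(Y) = -4 (P(Y) = -4 + (0*Y)*(3 - (4 - Y)) = -4 + 0*(3 + (-4 + Y)) = -4 + 0*(-1 + Y) = -4 + 0 = -4)
P(18)*(1/4 - 215) = -4*(1/4 - 215) = -4*(-859/4) = 859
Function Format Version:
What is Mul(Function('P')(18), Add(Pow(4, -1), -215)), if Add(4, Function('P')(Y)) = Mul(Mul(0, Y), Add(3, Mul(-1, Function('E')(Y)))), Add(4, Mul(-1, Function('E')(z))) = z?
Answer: 859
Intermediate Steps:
Function('E')(z) = Add(4, Mul(-1, z))
Function('P')(Y) = -4 (Function('P')(Y) = Add(-4, Mul(Mul(0, Y), Add(3, Mul(-1, Add(4, Mul(-1, Y)))))) = Add(-4, Mul(0, Add(3, Add(-4, Y)))) = Add(-4, Mul(0, Add(-1, Y))) = Add(-4, 0) = -4)
Mul(Function('P')(18), Add(Pow(4, -1), -215)) = Mul(-4, Add(Pow(4, -1), -215)) = Mul(-4, Add(Rational(1, 4), -215)) = Mul(-4, Rational(-859, 4)) = 859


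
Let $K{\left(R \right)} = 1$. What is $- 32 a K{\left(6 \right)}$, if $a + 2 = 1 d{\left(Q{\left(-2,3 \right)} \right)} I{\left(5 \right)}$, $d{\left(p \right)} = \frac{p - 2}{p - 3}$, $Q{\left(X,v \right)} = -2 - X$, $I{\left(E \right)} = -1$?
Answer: $\frac{256}{3} \approx 85.333$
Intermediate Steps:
$d{\left(p \right)} = \frac{-2 + p}{-3 + p}$
$a = - \frac{8}{3}$ ($a = -2 + 1 \frac{-2 - 0}{-3 - 0} \left(-1\right) = -2 + 1 \frac{-2 + \left(-2 + 2\right)}{-3 + \left(-2 + 2\right)} \left(-1\right) = -2 + 1 \frac{-2 + 0}{-3 + 0} \left(-1\right) = -2 + 1 \frac{1}{-3} \left(-2\right) \left(-1\right) = -2 + 1 \left(\left(- \frac{1}{3}\right) \left(-2\right)\right) \left(-1\right) = -2 + 1 \cdot \frac{2}{3} \left(-1\right) = -2 + \frac{2}{3} \left(-1\right) = -2 - \frac{2}{3} = - \frac{8}{3} \approx -2.6667$)
$- 32 a K{\left(6 \right)} = \left(-32\right) \left(- \frac{8}{3}\right) 1 = \frac{256}{3} \cdot 1 = \frac{256}{3}$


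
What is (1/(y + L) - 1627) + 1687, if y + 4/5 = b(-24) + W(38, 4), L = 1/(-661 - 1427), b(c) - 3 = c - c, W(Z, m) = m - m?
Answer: 1388220/22963 ≈ 60.455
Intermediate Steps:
W(Z, m) = 0
b(c) = 3 (b(c) = 3 + (c - c) = 3 + 0 = 3)
L = -1/2088 (L = 1/(-2088) = -1/2088 ≈ -0.00047893)
y = 11/5 (y = -⅘ + (3 + 0) = -⅘ + 3 = 11/5 ≈ 2.2000)
(1/(y + L) - 1627) + 1687 = (1/(11/5 - 1/2088) - 1627) + 1687 = (1/(22963/10440) - 1627) + 1687 = (10440/22963 - 1627) + 1687 = -37350361/22963 + 1687 = 1388220/22963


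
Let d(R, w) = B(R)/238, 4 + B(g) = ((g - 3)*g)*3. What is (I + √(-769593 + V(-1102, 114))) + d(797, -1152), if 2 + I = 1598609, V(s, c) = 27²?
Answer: 191183458/119 + 4*I*√48054 ≈ 1.6066e+6 + 876.85*I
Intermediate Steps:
V(s, c) = 729
I = 1598607 (I = -2 + 1598609 = 1598607)
B(g) = -4 + 3*g*(-3 + g) (B(g) = -4 + ((g - 3)*g)*3 = -4 + ((-3 + g)*g)*3 = -4 + (g*(-3 + g))*3 = -4 + 3*g*(-3 + g))
d(R, w) = -2/119 - 9*R/238 + 3*R²/238 (d(R, w) = (-4 - 9*R + 3*R²)/238 = (-4 - 9*R + 3*R²)*(1/238) = -2/119 - 9*R/238 + 3*R²/238)
(I + √(-769593 + V(-1102, 114))) + d(797, -1152) = (1598607 + √(-769593 + 729)) + (-2/119 - 9/238*797 + (3/238)*797²) = (1598607 + √(-768864)) + (-2/119 - 7173/238 + (3/238)*635209) = (1598607 + 4*I*√48054) + (-2/119 - 7173/238 + 1905627/238) = (1598607 + 4*I*√48054) + 949225/119 = 191183458/119 + 4*I*√48054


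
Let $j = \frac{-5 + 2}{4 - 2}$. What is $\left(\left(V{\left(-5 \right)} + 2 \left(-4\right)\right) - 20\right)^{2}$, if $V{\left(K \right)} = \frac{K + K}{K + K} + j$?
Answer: $\frac{3249}{4} \approx 812.25$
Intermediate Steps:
$j = - \frac{3}{2} \approx -1.5$
$V{\left(K \right)} = - \frac{1}{2}$ ($V{\left(K \right)} = \frac{K + K}{K + K} - \frac{3}{2} = \frac{2 K}{2 K} - \frac{3}{2} = 2 K \frac{1}{2 K} - \frac{3}{2} = 1 - \frac{3}{2} = - \frac{1}{2}$)
$\left(\left(V{\left(-5 \right)} + 2 \left(-4\right)\right) - 20\right)^{2} = \left(\left(- \frac{1}{2} + 2 \left(-4\right)\right) - 20\right)^{2} = \left(\left(- \frac{1}{2} - 8\right) - 20\right)^{2} = \left(- \frac{17}{2} - 20\right)^{2} = \left(- \frac{57}{2}\right)^{2} = \frac{3249}{4}$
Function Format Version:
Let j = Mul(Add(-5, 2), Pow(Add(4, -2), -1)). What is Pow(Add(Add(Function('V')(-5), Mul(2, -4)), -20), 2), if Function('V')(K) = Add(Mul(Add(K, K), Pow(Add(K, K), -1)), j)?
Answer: Rational(3249, 4) ≈ 812.25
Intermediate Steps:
j = Rational(-3, 2) (j = Mul(-3, Pow(2, -1)) = Mul(-3, Rational(1, 2)) = Rational(-3, 2) ≈ -1.5000)
Function('V')(K) = Rational(-1, 2) (Function('V')(K) = Add(Mul(Add(K, K), Pow(Add(K, K), -1)), Rational(-3, 2)) = Add(Mul(Mul(2, K), Pow(Mul(2, K), -1)), Rational(-3, 2)) = Add(Mul(Mul(2, K), Mul(Rational(1, 2), Pow(K, -1))), Rational(-3, 2)) = Add(1, Rational(-3, 2)) = Rational(-1, 2))
Pow(Add(Add(Function('V')(-5), Mul(2, -4)), -20), 2) = Pow(Add(Add(Rational(-1, 2), Mul(2, -4)), -20), 2) = Pow(Add(Add(Rational(-1, 2), -8), -20), 2) = Pow(Add(Rational(-17, 2), -20), 2) = Pow(Rational(-57, 2), 2) = Rational(3249, 4)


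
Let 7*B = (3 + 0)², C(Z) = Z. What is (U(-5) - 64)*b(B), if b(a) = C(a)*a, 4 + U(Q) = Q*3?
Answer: -6723/49 ≈ -137.20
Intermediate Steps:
U(Q) = -4 + 3*Q (U(Q) = -4 + Q*3 = -4 + 3*Q)
B = 9/7 (B = (3 + 0)²/7 = (⅐)*3² = (⅐)*9 = 9/7 ≈ 1.2857)
b(a) = a² (b(a) = a*a = a²)
(U(-5) - 64)*b(B) = ((-4 + 3*(-5)) - 64)*(9/7)² = ((-4 - 15) - 64)*(81/49) = (-19 - 64)*(81/49) = -83*81/49 = -6723/49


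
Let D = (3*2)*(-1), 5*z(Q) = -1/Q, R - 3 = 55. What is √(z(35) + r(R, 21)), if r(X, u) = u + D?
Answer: 8*√287/35 ≈ 3.8722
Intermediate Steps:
R = 58 (R = 3 + 55 = 58)
z(Q) = -1/(5*Q) (z(Q) = (-1/Q)/5 = -1/(5*Q))
D = -6 (D = 6*(-1) = -6)
r(X, u) = -6 + u (r(X, u) = u - 6 = -6 + u)
√(z(35) + r(R, 21)) = √(-⅕/35 + (-6 + 21)) = √(-⅕*1/35 + 15) = √(-1/175 + 15) = √(2624/175) = 8*√287/35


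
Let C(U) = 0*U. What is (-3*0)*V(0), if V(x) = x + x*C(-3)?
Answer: 0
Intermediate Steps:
C(U) = 0
V(x) = x (V(x) = x + x*0 = x + 0 = x)
(-3*0)*V(0) = -3*0*0 = 0*0 = 0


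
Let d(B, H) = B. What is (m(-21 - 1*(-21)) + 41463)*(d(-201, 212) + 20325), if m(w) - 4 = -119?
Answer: 832087152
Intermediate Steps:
m(w) = -115 (m(w) = 4 - 119 = -115)
(m(-21 - 1*(-21)) + 41463)*(d(-201, 212) + 20325) = (-115 + 41463)*(-201 + 20325) = 41348*20124 = 832087152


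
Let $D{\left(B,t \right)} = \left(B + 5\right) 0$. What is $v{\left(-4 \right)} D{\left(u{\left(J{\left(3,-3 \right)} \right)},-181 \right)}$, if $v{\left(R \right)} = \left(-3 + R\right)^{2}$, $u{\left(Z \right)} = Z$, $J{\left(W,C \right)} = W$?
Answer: $0$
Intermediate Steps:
$D{\left(B,t \right)} = 0$ ($D{\left(B,t \right)} = \left(5 + B\right) 0 = 0$)
$v{\left(-4 \right)} D{\left(u{\left(J{\left(3,-3 \right)} \right)},-181 \right)} = \left(-3 - 4\right)^{2} \cdot 0 = \left(-7\right)^{2} \cdot 0 = 49 \cdot 0 = 0$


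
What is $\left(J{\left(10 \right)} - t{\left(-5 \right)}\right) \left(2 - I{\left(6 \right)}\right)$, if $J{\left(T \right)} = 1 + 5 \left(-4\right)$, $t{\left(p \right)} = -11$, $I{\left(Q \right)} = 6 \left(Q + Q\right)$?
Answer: $560$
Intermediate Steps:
$I{\left(Q \right)} = 12 Q$ ($I{\left(Q \right)} = 6 \cdot 2 Q = 12 Q$)
$J{\left(T \right)} = -19$ ($J{\left(T \right)} = 1 - 20 = -19$)
$\left(J{\left(10 \right)} - t{\left(-5 \right)}\right) \left(2 - I{\left(6 \right)}\right) = \left(-19 - -11\right) \left(2 - 12 \cdot 6\right) = \left(-19 + 11\right) \left(2 - 72\right) = - 8 \left(2 - 72\right) = \left(-8\right) \left(-70\right) = 560$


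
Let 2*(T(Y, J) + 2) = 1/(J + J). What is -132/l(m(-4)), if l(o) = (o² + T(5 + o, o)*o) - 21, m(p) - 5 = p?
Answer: 176/29 ≈ 6.0690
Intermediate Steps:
T(Y, J) = -2 + 1/(4*J) (T(Y, J) = -2 + 1/(2*(J + J)) = -2 + 1/(2*((2*J))) = -2 + (1/(2*J))/2 = -2 + 1/(4*J))
m(p) = 5 + p
l(o) = -21 + o² + o*(-2 + 1/(4*o)) (l(o) = (o² + (-2 + 1/(4*o))*o) - 21 = (o² + o*(-2 + 1/(4*o))) - 21 = -21 + o² + o*(-2 + 1/(4*o)))
-132/l(m(-4)) = -132/(-83/4 + (5 - 4)² - 2*(5 - 4)) = -132/(-83/4 + 1² - 2*1) = -132/(-83/4 + 1 - 2) = -132/(-87/4) = -132*(-4/87) = 176/29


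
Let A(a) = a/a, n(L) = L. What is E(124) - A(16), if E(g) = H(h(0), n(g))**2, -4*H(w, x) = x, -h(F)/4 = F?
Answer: 960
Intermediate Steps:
A(a) = 1
h(F) = -4*F
H(w, x) = -x/4
E(g) = g**2/16 (E(g) = (-g/4)**2 = g**2/16)
E(124) - A(16) = (1/16)*124**2 - 1*1 = (1/16)*15376 - 1 = 961 - 1 = 960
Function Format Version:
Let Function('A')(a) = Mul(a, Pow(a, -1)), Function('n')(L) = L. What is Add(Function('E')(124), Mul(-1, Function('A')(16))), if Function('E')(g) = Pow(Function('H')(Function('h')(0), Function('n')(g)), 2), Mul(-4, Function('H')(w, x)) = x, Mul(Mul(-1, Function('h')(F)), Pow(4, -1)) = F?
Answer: 960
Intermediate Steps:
Function('A')(a) = 1
Function('h')(F) = Mul(-4, F)
Function('H')(w, x) = Mul(Rational(-1, 4), x)
Function('E')(g) = Mul(Rational(1, 16), Pow(g, 2)) (Function('E')(g) = Pow(Mul(Rational(-1, 4), g), 2) = Mul(Rational(1, 16), Pow(g, 2)))
Add(Function('E')(124), Mul(-1, Function('A')(16))) = Add(Mul(Rational(1, 16), Pow(124, 2)), Mul(-1, 1)) = Add(Mul(Rational(1, 16), 15376), -1) = Add(961, -1) = 960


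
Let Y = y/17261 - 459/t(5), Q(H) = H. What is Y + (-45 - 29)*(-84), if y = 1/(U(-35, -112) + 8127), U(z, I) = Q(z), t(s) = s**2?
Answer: 21641540975317/3491900300 ≈ 6197.6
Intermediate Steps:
U(z, I) = z
y = 1/8092 (y = 1/(-35 + 8127) = 1/8092 ≈ 0.00012358)
Y = -64111289483/3491900300 (Y = (1/8092)/17261 - 459/(5**2) = (1/8092)*(1/17261) - 459/25 = 1/139676012 - 459*1/25 = 1/139676012 - 459/25 = -64111289483/3491900300 ≈ -18.360)
Y + (-45 - 29)*(-84) = -64111289483/3491900300 + (-45 - 29)*(-84) = -64111289483/3491900300 - 74*(-84) = -64111289483/3491900300 + 6216 = 21641540975317/3491900300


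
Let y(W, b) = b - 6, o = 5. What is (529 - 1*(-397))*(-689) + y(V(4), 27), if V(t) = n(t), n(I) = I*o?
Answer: -637993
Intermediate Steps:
n(I) = 5*I (n(I) = I*5 = 5*I)
V(t) = 5*t
y(W, b) = -6 + b
(529 - 1*(-397))*(-689) + y(V(4), 27) = (529 - 1*(-397))*(-689) + (-6 + 27) = (529 + 397)*(-689) + 21 = 926*(-689) + 21 = -638014 + 21 = -637993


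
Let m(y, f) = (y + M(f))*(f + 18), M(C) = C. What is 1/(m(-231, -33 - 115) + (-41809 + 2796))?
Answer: 1/10257 ≈ 9.7494e-5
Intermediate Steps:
m(y, f) = (18 + f)*(f + y) (m(y, f) = (y + f)*(f + 18) = (f + y)*(18 + f) = (18 + f)*(f + y))
1/(m(-231, -33 - 115) + (-41809 + 2796)) = 1/(((-33 - 115)**2 + 18*(-33 - 115) + 18*(-231) + (-33 - 115)*(-231)) + (-41809 + 2796)) = 1/(((-148)**2 + 18*(-148) - 4158 - 148*(-231)) - 39013) = 1/((21904 - 2664 - 4158 + 34188) - 39013) = 1/(49270 - 39013) = 1/10257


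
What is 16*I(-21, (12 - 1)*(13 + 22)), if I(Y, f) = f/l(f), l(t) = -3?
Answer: -6160/3 ≈ -2053.3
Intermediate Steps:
I(Y, f) = -f/3 (I(Y, f) = f/(-3) = f*(-⅓) = -f/3)
16*I(-21, (12 - 1)*(13 + 22)) = 16*(-(12 - 1)*(13 + 22)/3) = 16*(-11*35/3) = 16*(-⅓*385) = 16*(-385/3) = -6160/3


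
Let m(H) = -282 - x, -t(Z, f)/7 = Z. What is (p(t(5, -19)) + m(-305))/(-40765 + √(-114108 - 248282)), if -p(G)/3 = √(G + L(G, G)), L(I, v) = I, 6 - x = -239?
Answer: (527 + 3*I*√70)/(40765 - I*√362390) ≈ 0.012916 + 0.00080645*I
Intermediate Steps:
x = 245 (x = 6 - 1*(-239) = 6 + 239 = 245)
t(Z, f) = -7*Z
p(G) = -3*√2*√G (p(G) = -3*√(G + G) = -3*√2*√G)
m(H) = -527 (m(H) = -282 - 1*245 = -282 - 245 = -527)
(p(t(5, -19)) + m(-305))/(-40765 + √(-114108 - 248282)) = (-3*√2*√(-7*5) - 527)/(-40765 + √(-114108 - 248282)) = (-3*√2*√(-35) - 527)/(-40765 + √(-362390)) = (-3*√2*I*√35 - 527)/(-40765 + I*√362390) = (-3*I*√70 - 527)/(-40765 + I*√362390) = (-527 - 3*I*√70)/(-40765 + I*√362390)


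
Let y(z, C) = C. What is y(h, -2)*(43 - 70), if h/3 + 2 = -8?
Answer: 54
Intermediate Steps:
h = -30 (h = -6 + 3*(-8) = -6 - 24 = -30)
y(h, -2)*(43 - 70) = -2*(43 - 70) = -2*(-27) = 54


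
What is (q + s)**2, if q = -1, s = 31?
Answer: 900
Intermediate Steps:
(q + s)**2 = (-1 + 31)**2 = 30**2 = 900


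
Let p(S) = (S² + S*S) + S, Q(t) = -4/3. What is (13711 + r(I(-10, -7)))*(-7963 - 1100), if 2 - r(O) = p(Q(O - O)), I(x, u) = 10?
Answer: -124260779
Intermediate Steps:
Q(t) = -4/3 (Q(t) = -4*⅓ = -4/3)
p(S) = S + 2*S² (p(S) = (S² + S²) + S = 2*S² + S = S + 2*S²)
r(O) = -2/9 (r(O) = 2 - (-4)*(1 + 2*(-4/3))/3 = 2 - (-4)*(1 - 8/3)/3 = 2 - (-4)*(-5)/(3*3) = 2 - 1*20/9 = 2 - 20/9 = -2/9)
(13711 + r(I(-10, -7)))*(-7963 - 1100) = (13711 - 2/9)*(-7963 - 1100) = (123397/9)*(-9063) = -124260779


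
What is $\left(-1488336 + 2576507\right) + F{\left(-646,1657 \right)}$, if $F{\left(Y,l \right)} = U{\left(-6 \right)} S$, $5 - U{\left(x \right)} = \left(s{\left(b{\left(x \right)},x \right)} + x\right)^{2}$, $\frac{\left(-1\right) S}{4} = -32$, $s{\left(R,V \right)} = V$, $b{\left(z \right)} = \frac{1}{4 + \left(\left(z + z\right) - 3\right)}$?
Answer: $1070379$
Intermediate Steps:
$b{\left(z \right)} = \frac{1}{1 + 2 z}$ ($b{\left(z \right)} = \frac{1}{4 + \left(2 z - 3\right)} = \frac{1}{4 + \left(-3 + 2 z\right)} = \frac{1}{1 + 2 z}$)
$S = 128$ ($S = \left(-4\right) \left(-32\right) = 128$)
$U{\left(x \right)} = 5 - 4 x^{2}$ ($U{\left(x \right)} = 5 - \left(x + x\right)^{2} = 5 - \left(2 x\right)^{2} = 5 - 4 x^{2}$)
$F{\left(Y,l \right)} = -17792$ ($F{\left(Y,l \right)} = \left(5 - 4 \left(-6\right)^{2}\right) 128 = \left(5 - 144\right) 128 = \left(-139\right) 128 = -17792$)
$\left(-1488336 + 2576507\right) + F{\left(-646,1657 \right)} = \left(-1488336 + 2576507\right) - 17792 = 1088171 - 17792 = 1070379$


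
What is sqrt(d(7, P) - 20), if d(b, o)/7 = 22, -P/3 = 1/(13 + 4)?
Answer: sqrt(134) ≈ 11.576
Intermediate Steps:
P = -3/17 (P = -3/(13 + 4) = -3/17 ≈ -0.17647)
d(b, o) = 154 (d(b, o) = 7*22 = 154)
sqrt(d(7, P) - 20) = sqrt(154 - 20) = sqrt(134)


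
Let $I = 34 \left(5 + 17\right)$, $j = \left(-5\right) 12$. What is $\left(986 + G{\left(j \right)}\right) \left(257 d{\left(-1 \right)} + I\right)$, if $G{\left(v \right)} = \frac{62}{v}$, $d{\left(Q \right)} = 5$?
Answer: $\frac{60073117}{30} \approx 2.0024 \cdot 10^{6}$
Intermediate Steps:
$j = -60$
$I = 748$ ($I = 34 \cdot 22 = 748$)
$\left(986 + G{\left(j \right)}\right) \left(257 d{\left(-1 \right)} + I\right) = \left(986 + \frac{62}{-60}\right) \left(257 \cdot 5 + 748\right) = \left(986 + 62 \left(- \frac{1}{60}\right)\right) \left(1285 + 748\right) = \left(986 - \frac{31}{30}\right) 2033 = \frac{29549}{30} \cdot 2033 = \frac{60073117}{30}$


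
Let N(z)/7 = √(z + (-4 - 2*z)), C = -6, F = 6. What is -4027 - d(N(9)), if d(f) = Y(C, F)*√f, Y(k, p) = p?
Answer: -4027 - 6*√7*13^(¼)*√I ≈ -4048.3 - 21.314*I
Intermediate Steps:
N(z) = 7*√(-4 - z) (N(z) = 7*√(z + (-4 - 2*z)) = 7*√(-4 - z))
d(f) = 6*√f
-4027 - d(N(9)) = -4027 - 6*√(7*√(-4 - 1*9)) = -4027 - 6*√(7*√(-4 - 9)) = -4027 - 6*√(7*√(-13)) = -4027 - 6*√(7*(I*√13)) = -4027 - 6*√(7*I*√13) = -4027 - 6*√7*13^(¼)*√I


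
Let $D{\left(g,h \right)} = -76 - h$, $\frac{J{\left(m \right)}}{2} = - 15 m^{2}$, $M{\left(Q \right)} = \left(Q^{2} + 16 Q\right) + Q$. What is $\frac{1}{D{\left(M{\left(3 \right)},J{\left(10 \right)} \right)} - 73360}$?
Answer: $- \frac{1}{70436} \approx -1.4197 \cdot 10^{-5}$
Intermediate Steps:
$M{\left(Q \right)} = Q^{2} + 17 Q$
$J{\left(m \right)} = - 30 m^{2}$ ($J{\left(m \right)} = 2 \left(- 15 m^{2}\right) = - 30 m^{2}$)
$\frac{1}{D{\left(M{\left(3 \right)},J{\left(10 \right)} \right)} - 73360} = \frac{1}{\left(-76 - - 30 \cdot 10^{2}\right) - 73360} = \frac{1}{\left(-76 - \left(-30\right) 100\right) - 73360} = \frac{1}{\left(-76 - -3000\right) - 73360} = \frac{1}{\left(-76 + 3000\right) - 73360} = \frac{1}{2924 - 73360} = \frac{1}{-70436} = - \frac{1}{70436}$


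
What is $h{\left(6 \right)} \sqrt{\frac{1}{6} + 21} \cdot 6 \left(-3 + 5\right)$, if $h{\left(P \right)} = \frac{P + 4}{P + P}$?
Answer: $\frac{5 \sqrt{762}}{3} \approx 46.007$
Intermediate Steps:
$h{\left(P \right)} = \frac{4 + P}{2 P}$
$h{\left(6 \right)} \sqrt{\frac{1}{6} + 21} \cdot 6 \left(-3 + 5\right) = \frac{4 + 6}{2 \cdot 6} \sqrt{\frac{1}{6} + 21} \cdot 6 \left(-3 + 5\right) = \frac{1}{2} \cdot \frac{1}{6} \cdot 10 \sqrt{\frac{1}{6} + 21} \cdot 6 \cdot 2 = \frac{5 \sqrt{\frac{127}{6}}}{6} \cdot 12 = \frac{5 \frac{\sqrt{762}}{6}}{6} \cdot 12 = \frac{5 \sqrt{762}}{36} \cdot 12 = \frac{5 \sqrt{762}}{3}$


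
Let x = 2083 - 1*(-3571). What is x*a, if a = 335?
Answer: 1894090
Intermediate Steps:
x = 5654 (x = 2083 + 3571 = 5654)
x*a = 5654*335 = 1894090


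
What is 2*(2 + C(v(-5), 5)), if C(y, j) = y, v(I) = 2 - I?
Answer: 18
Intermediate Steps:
2*(2 + C(v(-5), 5)) = 2*(2 + (2 - 1*(-5))) = 2*(2 + (2 + 5)) = 2*(2 + 7) = 2*9 = 18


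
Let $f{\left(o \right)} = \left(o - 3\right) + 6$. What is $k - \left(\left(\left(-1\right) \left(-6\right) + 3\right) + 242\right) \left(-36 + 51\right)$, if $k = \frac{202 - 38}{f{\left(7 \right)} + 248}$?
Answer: $- \frac{485603}{129} \approx -3764.4$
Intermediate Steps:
$f{\left(o \right)} = 3 + o$ ($f{\left(o \right)} = \left(-3 + o\right) + 6 = 3 + o$)
$k = \frac{82}{129}$ ($k = \frac{202 - 38}{\left(3 + 7\right) + 248} = \frac{164}{10 + 248} = \frac{164}{258} = 164 \cdot \frac{1}{258} = \frac{82}{129} \approx 0.63566$)
$k - \left(\left(\left(-1\right) \left(-6\right) + 3\right) + 242\right) \left(-36 + 51\right) = \frac{82}{129} - \left(\left(\left(-1\right) \left(-6\right) + 3\right) + 242\right) \left(-36 + 51\right) = \frac{82}{129} - \left(\left(6 + 3\right) + 242\right) 15 = \frac{82}{129} - \left(9 + 242\right) 15 = \frac{82}{129} - 251 \cdot 15 = \frac{82}{129} - 3765 = - \frac{485603}{129}$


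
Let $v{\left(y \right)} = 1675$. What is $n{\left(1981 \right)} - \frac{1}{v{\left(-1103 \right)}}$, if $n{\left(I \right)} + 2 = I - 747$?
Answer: $\frac{2063599}{1675} \approx 1232.0$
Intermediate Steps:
$n{\left(I \right)} = -749 + I$ ($n{\left(I \right)} = -2 + \left(I - 747\right) = -2 + \left(-747 + I\right) = -749 + I$)
$n{\left(1981 \right)} - \frac{1}{v{\left(-1103 \right)}} = \left(-749 + 1981\right) - \frac{1}{1675} = 1232 - \frac{1}{1675} = \frac{2063599}{1675}$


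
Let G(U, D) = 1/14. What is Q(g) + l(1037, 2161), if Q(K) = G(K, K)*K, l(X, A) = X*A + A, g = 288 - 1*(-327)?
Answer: 31404267/14 ≈ 2.2432e+6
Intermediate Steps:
g = 615 (g = 288 + 327 = 615)
G(U, D) = 1/14
l(X, A) = A + A*X (l(X, A) = A*X + A = A + A*X)
Q(K) = K/14
Q(g) + l(1037, 2161) = (1/14)*615 + 2161*(1 + 1037) = 615/14 + 2161*1038 = 615/14 + 2243118 = 31404267/14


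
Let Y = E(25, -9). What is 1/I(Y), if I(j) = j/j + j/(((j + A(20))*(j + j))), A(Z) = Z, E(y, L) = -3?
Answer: 34/35 ≈ 0.97143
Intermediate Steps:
Y = -3
I(j) = 1 + 1/(2*(20 + j)) (I(j) = j/j + j/(((j + 20)*(j + j))) = 1 + j/(((20 + j)*(2*j))) = 1 + j/((2*j*(20 + j))) = 1 + j*(1/(2*j*(20 + j))) = 1 + 1/(2*(20 + j)))
1/I(Y) = 1/((41/2 - 3)/(20 - 3)) = 1/((35/2)/17) = 1/((1/17)*(35/2)) = 1/(35/34) = 34/35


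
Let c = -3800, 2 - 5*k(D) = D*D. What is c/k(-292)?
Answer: 9500/42631 ≈ 0.22284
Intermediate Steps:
k(D) = ⅖ - D²/5 (k(D) = ⅖ - D*D/5 = ⅖ - D²/5)
c/k(-292) = -3800/(⅖ - ⅕*(-292)²) = -3800/(⅖ - ⅕*85264) = -3800/(⅖ - 85264/5) = -3800/(-85262/5) = -3800*(-5/85262) = 9500/42631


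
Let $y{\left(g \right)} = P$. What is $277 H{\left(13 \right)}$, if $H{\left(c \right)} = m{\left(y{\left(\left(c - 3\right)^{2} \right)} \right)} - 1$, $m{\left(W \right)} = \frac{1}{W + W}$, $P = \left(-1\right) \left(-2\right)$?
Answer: $- \frac{831}{4} \approx -207.75$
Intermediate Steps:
$P = 2$
$y{\left(g \right)} = 2$
$m{\left(W \right)} = \frac{1}{2 W}$
$H{\left(c \right)} = - \frac{3}{4}$ ($H{\left(c \right)} = \frac{1}{2 \cdot 2} - 1 = \frac{1}{2} \cdot \frac{1}{2} - 1 = \frac{1}{4} - 1 = - \frac{3}{4}$)
$277 H{\left(13 \right)} = 277 \left(- \frac{3}{4}\right) = - \frac{831}{4}$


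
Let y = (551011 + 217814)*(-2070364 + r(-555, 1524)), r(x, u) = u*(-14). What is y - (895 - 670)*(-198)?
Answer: -1608151207950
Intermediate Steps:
r(x, u) = -14*u
y = -1608151252500 (y = (551011 + 217814)*(-2070364 - 14*1524) = 768825*(-2070364 - 21336) = 768825*(-2091700) = -1608151252500)
y - (895 - 670)*(-198) = -1608151252500 - (895 - 670)*(-198) = -1608151252500 - 225*(-198) = -1608151252500 - 1*(-44550) = -1608151252500 + 44550 = -1608151207950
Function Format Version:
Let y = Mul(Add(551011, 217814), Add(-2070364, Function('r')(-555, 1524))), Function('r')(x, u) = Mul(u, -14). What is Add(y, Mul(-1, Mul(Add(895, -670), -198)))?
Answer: -1608151207950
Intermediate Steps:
Function('r')(x, u) = Mul(-14, u)
y = -1608151252500 (y = Mul(Add(551011, 217814), Add(-2070364, Mul(-14, 1524))) = Mul(768825, Add(-2070364, -21336)) = Mul(768825, -2091700) = -1608151252500)
Add(y, Mul(-1, Mul(Add(895, -670), -198))) = Add(-1608151252500, Mul(-1, Mul(Add(895, -670), -198))) = Add(-1608151252500, Mul(-1, Mul(225, -198))) = Add(-1608151252500, Mul(-1, -44550)) = Add(-1608151252500, 44550) = -1608151207950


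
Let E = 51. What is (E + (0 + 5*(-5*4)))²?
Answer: 2401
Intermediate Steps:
(E + (0 + 5*(-5*4)))² = (51 + (0 + 5*(-5*4)))² = (51 + (0 + 5*(-20)))² = (51 + (0 - 100))² = (51 - 100)² = (-49)² = 2401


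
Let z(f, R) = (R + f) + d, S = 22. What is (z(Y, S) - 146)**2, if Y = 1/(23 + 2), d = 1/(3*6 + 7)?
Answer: 9597604/625 ≈ 15356.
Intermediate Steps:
d = 1/25 (d = 1/(18 + 7) = 1/25 ≈ 0.040000)
Y = 1/25 ≈ 0.040000
z(f, R) = 1/25 + R + f (z(f, R) = (R + f) + 1/25 = 1/25 + R + f)
(z(Y, S) - 146)**2 = ((1/25 + 22 + 1/25) - 146)**2 = (552/25 - 146)**2 = (-3098/25)**2 = 9597604/625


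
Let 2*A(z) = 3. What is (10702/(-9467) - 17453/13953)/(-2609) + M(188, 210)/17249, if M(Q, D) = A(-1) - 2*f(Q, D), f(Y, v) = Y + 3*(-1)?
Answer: -243141443422097/11889072305495382 ≈ -0.020451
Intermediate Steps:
f(Y, v) = -3 + Y (f(Y, v) = Y - 3 = -3 + Y)
A(z) = 3/2 (A(z) = (½)*3 = 3/2)
M(Q, D) = 15/2 - 2*Q (M(Q, D) = 3/2 - 2*(-3 + Q) = 3/2 + (6 - 2*Q) = 15/2 - 2*Q)
(10702/(-9467) - 17453/13953)/(-2609) + M(188, 210)/17249 = (10702/(-9467) - 17453/13953)/(-2609) + (15/2 - 2*188)/17249 = (10702*(-1/9467) - 17453*1/13953)*(-1/2609) + (15/2 - 376)*(1/17249) = (-10702/9467 - 17453/13953)*(-1/2609) - 737/2*1/17249 = -314552557/132093051*(-1/2609) - 737/34498 = 314552557/344630770059 - 737/34498 = -243141443422097/11889072305495382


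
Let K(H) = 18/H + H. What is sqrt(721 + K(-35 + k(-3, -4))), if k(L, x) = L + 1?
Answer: 3*sqrt(103970)/37 ≈ 26.144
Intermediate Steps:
k(L, x) = 1 + L
K(H) = H + 18/H
sqrt(721 + K(-35 + k(-3, -4))) = sqrt(721 + ((-35 + (1 - 3)) + 18/(-35 + (1 - 3)))) = sqrt(721 + ((-35 - 2) + 18/(-35 - 2))) = sqrt(721 + (-37 + 18/(-37))) = sqrt(721 + (-37 + 18*(-1/37))) = sqrt(721 + (-37 - 18/37)) = sqrt(721 - 1387/37) = sqrt(25290/37) = 3*sqrt(103970)/37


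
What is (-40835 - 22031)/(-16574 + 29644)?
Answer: -31433/6535 ≈ -4.8099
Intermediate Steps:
(-40835 - 22031)/(-16574 + 29644) = -62866/13070 = -62866*1/13070 = -31433/6535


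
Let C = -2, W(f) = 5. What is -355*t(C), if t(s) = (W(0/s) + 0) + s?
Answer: -1065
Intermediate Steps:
t(s) = 5 + s (t(s) = (5 + 0) + s = 5 + s)
-355*t(C) = -355*(5 - 2) = -355*3 = -1065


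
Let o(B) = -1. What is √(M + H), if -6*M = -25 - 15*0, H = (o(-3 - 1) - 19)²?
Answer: 5*√582/6 ≈ 20.104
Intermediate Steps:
H = 400 (H = (-1 - 19)² = (-20)² = 400)
M = 25/6 (M = -(-25 - 15*0)/6 = -(-25 + 0)/6 = -⅙*(-25) = 25/6 ≈ 4.1667)
√(M + H) = √(25/6 + 400) = √(2425/6) = 5*√582/6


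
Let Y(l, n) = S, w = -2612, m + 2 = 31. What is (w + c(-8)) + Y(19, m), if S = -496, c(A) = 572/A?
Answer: -6359/2 ≈ -3179.5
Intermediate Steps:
m = 29 (m = -2 + 31 = 29)
Y(l, n) = -496
(w + c(-8)) + Y(19, m) = (-2612 + 572/(-8)) - 496 = (-2612 + 572*(-⅛)) - 496 = (-2612 - 143/2) - 496 = -5367/2 - 496 = -6359/2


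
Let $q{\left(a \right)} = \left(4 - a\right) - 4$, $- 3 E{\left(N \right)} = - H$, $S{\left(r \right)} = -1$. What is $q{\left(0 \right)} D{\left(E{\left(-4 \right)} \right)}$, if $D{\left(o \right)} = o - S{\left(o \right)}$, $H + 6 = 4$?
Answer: $0$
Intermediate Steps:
$H = -2$ ($H = -6 + 4 = -2$)
$E{\left(N \right)} = - \frac{2}{3}$ ($E{\left(N \right)} = - \frac{\left(-1\right) \left(-2\right)}{3} = \left(- \frac{1}{3}\right) 2 = - \frac{2}{3}$)
$D{\left(o \right)} = 1 + o$ ($D{\left(o \right)} = o - -1 = o + 1 = 1 + o$)
$q{\left(a \right)} = - a$
$q{\left(0 \right)} D{\left(E{\left(-4 \right)} \right)} = \left(-1\right) 0 \left(1 - \frac{2}{3}\right) = 0 \cdot \frac{1}{3} = 0$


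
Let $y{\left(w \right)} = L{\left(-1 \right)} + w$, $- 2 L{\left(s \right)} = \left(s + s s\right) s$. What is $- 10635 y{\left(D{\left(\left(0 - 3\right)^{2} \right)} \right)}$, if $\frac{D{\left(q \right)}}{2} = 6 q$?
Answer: $-1148580$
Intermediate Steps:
$L{\left(s \right)} = - \frac{s \left(s + s^{2}\right)}{2}$ ($L{\left(s \right)} = - \frac{\left(s + s s\right) s}{2} = - \frac{\left(s + s^{2}\right) s}{2} = - \frac{s \left(s + s^{2}\right)}{2}$)
$D{\left(q \right)} = 12 q$ ($D{\left(q \right)} = 2 \cdot 6 q = 12 q$)
$y{\left(w \right)} = w$ ($y{\left(w \right)} = \frac{\left(-1\right)^{2} \left(-1 - -1\right)}{2} + w = \frac{1}{2} \cdot 1 \left(-1 + 1\right) + w = \frac{1}{2} \cdot 1 \cdot 0 + w = 0 + w = w$)
$- 10635 y{\left(D{\left(\left(0 - 3\right)^{2} \right)} \right)} = - 10635 \cdot 12 \left(0 - 3\right)^{2} = - 10635 \cdot 12 \left(-3\right)^{2} = - 10635 \cdot 12 \cdot 9 = \left(-10635\right) 108 = -1148580$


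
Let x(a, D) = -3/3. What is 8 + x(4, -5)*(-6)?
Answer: 14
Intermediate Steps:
x(a, D) = -1 (x(a, D) = -3*⅓ = -1)
8 + x(4, -5)*(-6) = 8 - 1*(-6) = 8 + 6 = 14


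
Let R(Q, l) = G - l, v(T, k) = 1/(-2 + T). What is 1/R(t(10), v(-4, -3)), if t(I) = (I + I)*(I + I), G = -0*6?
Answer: 6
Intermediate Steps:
G = 0 (G = -3*0 = 0)
t(I) = 4*I² (t(I) = (2*I)*(2*I) = 4*I²)
R(Q, l) = -l (R(Q, l) = 0 - l = -l)
1/R(t(10), v(-4, -3)) = 1/(-1/(-2 - 4)) = 1/(-1/(-6)) = 1/(-1*(-⅙)) = 1/(⅙) = 6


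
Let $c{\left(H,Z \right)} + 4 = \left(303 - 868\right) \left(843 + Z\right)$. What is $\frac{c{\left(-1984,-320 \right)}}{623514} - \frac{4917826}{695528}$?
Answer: $- \frac{817965297259}{108417861348} \approx -7.5446$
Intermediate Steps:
$c{\left(H,Z \right)} = -476299 - 565 Z$ ($c{\left(H,Z \right)} = -4 + \left(303 - 868\right) \left(843 + Z\right) = -4 - 565 \left(843 + Z\right) = -4 - \left(476295 + 565 Z\right) = -476299 - 565 Z$)
$\frac{c{\left(-1984,-320 \right)}}{623514} - \frac{4917826}{695528} = \frac{-476299 - -180800}{623514} - \frac{4917826}{695528} = \left(-476299 + 180800\right) \frac{1}{623514} - \frac{2458913}{347764} = \left(-295499\right) \frac{1}{623514} - \frac{2458913}{347764} = - \frac{295499}{623514} - \frac{2458913}{347764} = - \frac{817965297259}{108417861348}$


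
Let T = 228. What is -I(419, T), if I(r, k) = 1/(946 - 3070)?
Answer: 1/2124 ≈ 0.00047081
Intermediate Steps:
I(r, k) = -1/2124 (I(r, k) = 1/(-2124) = -1/2124)
-I(419, T) = -1*(-1/2124) = 1/2124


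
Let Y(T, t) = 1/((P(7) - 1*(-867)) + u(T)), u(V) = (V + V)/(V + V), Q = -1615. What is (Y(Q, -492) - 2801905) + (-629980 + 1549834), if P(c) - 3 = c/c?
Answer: -1641148471/872 ≈ -1.8821e+6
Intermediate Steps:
u(V) = 1 (u(V) = (2*V)/((2*V)) = (2*V)*(1/(2*V)) = 1)
P(c) = 4 (P(c) = 3 + c/c = 3 + 1 = 4)
Y(T, t) = 1/872 (Y(T, t) = 1/((4 - 1*(-867)) + 1) = 1/((4 + 867) + 1) = 1/(871 + 1) = 1/872)
(Y(Q, -492) - 2801905) + (-629980 + 1549834) = (1/872 - 2801905) + (-629980 + 1549834) = -2443261159/872 + 919854 = -1641148471/872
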